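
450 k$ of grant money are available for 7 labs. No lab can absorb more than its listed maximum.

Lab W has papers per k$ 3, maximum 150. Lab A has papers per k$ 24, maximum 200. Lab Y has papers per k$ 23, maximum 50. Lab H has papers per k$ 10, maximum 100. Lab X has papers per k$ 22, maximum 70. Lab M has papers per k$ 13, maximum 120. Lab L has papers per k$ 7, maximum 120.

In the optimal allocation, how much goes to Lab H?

10

Order the labs by papers per k$: Lab A 24 > Lab Y 23 > Lab X 22 > Lab M 13 > Lab H 10 > Lab L 7 > Lab W 3.
Give Lab A 200 to hit its cap of 200 → 250 left.
Lab Y: +50 to 50 (cap) → 200 left.
Lab X: +70 to 70 (cap) → 130 left.
Lab M takes 120 to reach its cap of 120 → 10 left.
Lab H has room for 100 but only 10 remain, so it gets 10.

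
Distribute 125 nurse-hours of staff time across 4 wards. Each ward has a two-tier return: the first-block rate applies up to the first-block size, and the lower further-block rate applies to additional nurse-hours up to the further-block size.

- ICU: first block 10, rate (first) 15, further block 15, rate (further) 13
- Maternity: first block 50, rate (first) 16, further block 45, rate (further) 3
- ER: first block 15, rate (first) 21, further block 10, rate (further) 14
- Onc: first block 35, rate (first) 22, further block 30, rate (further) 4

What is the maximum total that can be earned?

2240

Rank every tier by rate: Onc/T1 22 > ER/T1 21 > Maternity/T1 16 > ICU/T1 15 > ER/T2 14 > ICU/T2 13 > Onc/T2 4 > Maternity/T2 3.
Onc/T1 (22): +35 — 90 left.
ER T1 at 21: fill all 15 — 75 left.
Maternity T1 at 16: fill all 50 — 25 left.
ICU T1 at 15: fill all 10 — 15 left.
Fill ER T2 block (10 at 14) — 5 left.
ICU T2 at 13: only 5 left, fill 5.
Total = 22×35 + 21×15 + 16×50 + 15×10 + 14×10 + 13×5 = 2240.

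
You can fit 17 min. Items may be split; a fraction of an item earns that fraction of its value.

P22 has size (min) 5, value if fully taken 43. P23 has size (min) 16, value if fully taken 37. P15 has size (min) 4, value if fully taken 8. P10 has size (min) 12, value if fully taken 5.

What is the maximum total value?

70.75

Best value per unit of size first: P22 43/5≈8.6, P23 37/16≈2.31, P15 8/4≈2, P10 5/12≈0.417.
P22: take in full, 5 min for value 43 — 12 left.
Only 12 min remain; take 12/16 of P23 for value 37×12/16 = 27.75.
Total value = 70.75.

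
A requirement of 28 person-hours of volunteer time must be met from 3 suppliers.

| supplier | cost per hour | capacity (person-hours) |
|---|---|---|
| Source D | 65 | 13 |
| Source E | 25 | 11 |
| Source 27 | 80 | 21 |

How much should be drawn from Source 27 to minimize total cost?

4

Use suppliers in increasing cost order.
Source E at 25: take all 11 person-hours → 17 still needed.
Take 13 from Source D at 65 → need 4 more.
Source 27 at 80: take 4 of its 21 → requirement met.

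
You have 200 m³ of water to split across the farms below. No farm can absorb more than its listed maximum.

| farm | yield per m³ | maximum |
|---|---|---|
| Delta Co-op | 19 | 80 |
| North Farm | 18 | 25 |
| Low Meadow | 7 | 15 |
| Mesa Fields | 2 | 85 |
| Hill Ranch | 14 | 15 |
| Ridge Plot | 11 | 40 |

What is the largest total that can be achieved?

2775

Rank by yield per m³: Delta Co-op 19 > North Farm 18 > Hill Ranch 14 > Ridge Plot 11 > Low Meadow 7 > Mesa Fields 2.
Delta Co-op: +80 to 80 (cap) — 120 left.
North Farm: +25 to 25 (cap) — 95 left.
Hill Ranch: +15 to 15 (cap) — 80 left.
Ridge Plot: +40 to 40 (cap) — 40 left.
Low Meadow: +15 to 15 (cap) — 25 left.
Only 25 left; Mesa Fields takes them to reach 25.
Total = 19×80 + 18×25 + 7×15 + 2×25 + 14×15 + 11×40 = 2775.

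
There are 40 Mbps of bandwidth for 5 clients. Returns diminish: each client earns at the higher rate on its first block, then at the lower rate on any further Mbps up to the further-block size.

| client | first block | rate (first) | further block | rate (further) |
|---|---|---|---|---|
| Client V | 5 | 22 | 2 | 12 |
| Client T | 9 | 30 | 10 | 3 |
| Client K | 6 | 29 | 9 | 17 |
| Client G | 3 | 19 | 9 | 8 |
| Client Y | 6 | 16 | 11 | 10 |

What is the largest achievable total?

Order all 10 blocks by rate: Client T/T1 30 > Client K/T1 29 > Client V/T1 22 > Client G/T1 19 > Client K/T2 17 > Client Y/T1 16 > Client V/T2 12 > Client Y/T2 10 > Client G/T2 8 > Client T/T2 3.
Client T/T1 (30): +9 — 31 left.
Client K T1 at 29: fill all 6 — 25 left.
Client V T1 at 22: fill all 5 — 20 left.
Fill Client G T1 block (3 at 19) — 17 left.
Client K T2 at 17: fill all 9 — 8 left.
Client Y T1 at 16: fill all 6 — 2 left.
Client V/T2 (12): +2 — 0 left.
Total = 30×9 + 29×6 + 22×5 + 19×3 + 17×9 + 16×6 + 12×2 = 884.

884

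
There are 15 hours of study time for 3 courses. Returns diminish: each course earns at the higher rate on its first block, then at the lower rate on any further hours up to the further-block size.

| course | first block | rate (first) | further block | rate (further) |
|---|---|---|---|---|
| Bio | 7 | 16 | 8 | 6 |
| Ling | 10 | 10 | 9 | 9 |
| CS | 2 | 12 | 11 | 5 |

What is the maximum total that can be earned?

196

Order all 6 blocks by rate: Bio/first 16 > CS/first 12 > Ling/first 10 > Ling/second 9 > Bio/second 6 > CS/second 5.
Fill Bio first block (7 at 16) — 8 left.
CS/first (12): +2 — 6 left.
Ling/first: +6 of 10 at 10; pool empty.
Total = 16×7 + 12×2 + 10×6 = 196.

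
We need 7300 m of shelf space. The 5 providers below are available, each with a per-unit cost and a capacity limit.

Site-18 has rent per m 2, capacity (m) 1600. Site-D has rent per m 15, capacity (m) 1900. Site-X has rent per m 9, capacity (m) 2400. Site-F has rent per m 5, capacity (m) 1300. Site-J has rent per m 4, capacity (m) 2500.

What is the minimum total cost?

36800

Fill from the cheapest provider first.
Site-18 (2): use full 1600 → 5700 m to go.
Site-J (4): use full 2500 → 3200 m to go.
Take 1300 from Site-F at 5 → need 1900 more.
Take 1900 from Site-X at 9 to finish.
Site-D: unused.
Cost = 1600×2 + 2500×4 + 1300×5 + 1900×9 = 36800.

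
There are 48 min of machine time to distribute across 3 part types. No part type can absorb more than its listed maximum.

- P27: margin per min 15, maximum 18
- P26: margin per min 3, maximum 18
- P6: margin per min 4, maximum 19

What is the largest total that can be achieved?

Order the part types by margin per min: P27 15 > P6 4 > P26 3.
P27: +18 to 18 (cap) — 30 left.
Give P6 19 to hit its cap of 19 — 11 left.
Only 11 left; P26 takes them to reach 11.
Total = 15×18 + 3×11 + 4×19 = 379.

379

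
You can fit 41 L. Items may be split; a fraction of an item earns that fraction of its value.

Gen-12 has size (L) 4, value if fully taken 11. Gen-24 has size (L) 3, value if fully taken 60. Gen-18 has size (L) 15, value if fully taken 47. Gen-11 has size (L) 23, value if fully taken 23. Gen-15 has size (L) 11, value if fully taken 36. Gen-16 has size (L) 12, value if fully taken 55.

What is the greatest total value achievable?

Rank by value-to-size ratio: Gen-24 60/3≈20, Gen-16 55/12≈4.58, Gen-15 36/11≈3.27, Gen-18 47/15≈3.13, Gen-12 11/4≈2.75, Gen-11 23/23≈1.
Gen-24: take in full, 3 L for value 60 ; 38 left.
All 12 L of Gen-16 fit (value 55) ; 26 remain.
All 11 L of Gen-15 fit (value 36) ; 15 remain.
Take all of Gen-18 (15 L, value 47) ; 0 L left.
Total value = 198.

198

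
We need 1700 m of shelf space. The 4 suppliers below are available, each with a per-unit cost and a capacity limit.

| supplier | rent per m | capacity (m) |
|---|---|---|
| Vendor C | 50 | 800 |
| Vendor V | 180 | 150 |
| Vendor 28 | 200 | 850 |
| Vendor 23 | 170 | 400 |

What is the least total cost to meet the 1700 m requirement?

205000

Use suppliers in increasing cost order.
Vendor C at 50: take all 800 m — 900 still needed.
Vendor 23 (170): use full 400 — 500 m to go.
Take 150 from Vendor V at 180 — need 350 more.
Vendor 28 at 200: take 350 of its 850 — requirement met.
Cost = 800×50 + 400×170 + 150×180 + 350×200 = 205000.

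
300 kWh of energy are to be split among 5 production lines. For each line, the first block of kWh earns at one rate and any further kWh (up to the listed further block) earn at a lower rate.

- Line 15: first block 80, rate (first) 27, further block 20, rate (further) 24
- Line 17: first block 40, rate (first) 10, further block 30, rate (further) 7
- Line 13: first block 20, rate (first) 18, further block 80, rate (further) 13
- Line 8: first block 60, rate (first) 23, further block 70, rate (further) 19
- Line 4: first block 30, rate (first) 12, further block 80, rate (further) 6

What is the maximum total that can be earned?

6360

Treat each block as its own option and order by rate: Line 15/T1 27 > Line 15/T2 24 > Line 8/T1 23 > Line 8/T2 19 > Line 13/T1 18 > Line 13/T2 13 > Line 4/T1 12 > Line 17/T1 10 > Line 17/T2 7 > Line 4/T2 6.
Line 15 T1 at 27: fill all 80 — 220 left.
Line 15 T2 at 24: fill all 20 — 200 left.
Line 8/T1 (23): +60 — 140 left.
Line 8 T2 at 19: fill all 70 — 70 left.
Line 13/T1 (18): +20 — 50 left.
50 remain; put them into Line 13 T2 at 13.
Total = 27×80 + 24×20 + 23×60 + 19×70 + 18×20 + 13×50 = 6360.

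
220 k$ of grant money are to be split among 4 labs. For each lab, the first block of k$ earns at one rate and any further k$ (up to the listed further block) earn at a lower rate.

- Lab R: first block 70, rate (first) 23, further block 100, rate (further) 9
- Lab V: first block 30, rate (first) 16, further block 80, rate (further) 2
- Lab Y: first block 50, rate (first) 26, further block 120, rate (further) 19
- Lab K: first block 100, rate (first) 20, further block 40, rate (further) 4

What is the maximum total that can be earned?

Treat each block as its own option and order by rate: Lab Y/tier1 26 > Lab R/tier1 23 > Lab K/tier1 20 > Lab Y/tier2 19 > Lab V/tier1 16 > Lab R/tier2 9 > Lab K/tier2 4 > Lab V/tier2 2.
Lab Y tier1 at 26: fill all 50 ; 170 left.
Lab R tier1 at 23: fill all 70 ; 100 left.
Lab K/tier1 (20): +100 ; 0 left.
Total = 26×50 + 23×70 + 20×100 = 4910.

4910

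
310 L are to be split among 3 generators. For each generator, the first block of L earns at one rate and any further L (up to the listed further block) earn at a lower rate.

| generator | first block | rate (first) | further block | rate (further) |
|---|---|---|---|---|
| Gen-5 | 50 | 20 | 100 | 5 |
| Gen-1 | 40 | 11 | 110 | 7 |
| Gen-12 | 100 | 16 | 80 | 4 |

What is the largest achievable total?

Rank every tier by rate: Gen-5/T1 20 > Gen-12/T1 16 > Gen-1/T1 11 > Gen-1/T2 7 > Gen-5/T2 5 > Gen-12/T2 4.
Gen-5 T1 at 20: fill all 50 ; 260 left.
Gen-12/T1 (16): +100 ; 160 left.
Gen-1/T1 (11): +40 ; 120 left.
Fill Gen-1 T2 block (110 at 7) ; 10 left.
Gen-5/T2: +10 of 100 at 5; pool empty.
Total = 20×50 + 16×100 + 11×40 + 7×110 + 5×10 = 3860.

3860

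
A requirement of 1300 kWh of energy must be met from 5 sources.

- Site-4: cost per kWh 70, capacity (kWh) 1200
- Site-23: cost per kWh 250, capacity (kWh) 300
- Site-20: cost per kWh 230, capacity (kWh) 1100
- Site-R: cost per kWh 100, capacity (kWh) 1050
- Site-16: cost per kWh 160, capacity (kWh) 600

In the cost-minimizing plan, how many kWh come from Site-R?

Use sources in increasing cost order.
Take 1200 from Site-4 at 70 → need 100 more.
Site-R (100): take the remaining 100 → done.
Site-16, Site-20, Site-23: unused.

100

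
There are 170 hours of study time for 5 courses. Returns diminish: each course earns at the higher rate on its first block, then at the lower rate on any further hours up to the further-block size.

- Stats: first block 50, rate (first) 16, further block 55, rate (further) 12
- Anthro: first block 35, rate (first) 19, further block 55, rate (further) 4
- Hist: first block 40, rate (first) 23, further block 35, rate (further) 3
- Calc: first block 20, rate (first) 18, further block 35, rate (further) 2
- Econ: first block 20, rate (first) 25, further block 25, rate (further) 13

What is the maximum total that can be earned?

Rank every tier by rate: Econ/tier1 25 > Hist/tier1 23 > Anthro/tier1 19 > Calc/tier1 18 > Stats/tier1 16 > Econ/tier2 13 > Stats/tier2 12 > Anthro/tier2 4 > Hist/tier2 3 > Calc/tier2 2.
Fill Econ tier1 block (20 at 25) ; 150 left.
Hist tier1 at 23: fill all 40 ; 110 left.
Anthro tier1 at 19: fill all 35 ; 75 left.
Calc tier1 at 18: fill all 20 ; 55 left.
Fill Stats tier1 block (50 at 16) ; 5 left.
Econ tier2 at 13: only 5 left, fill 5.
Total = 25×20 + 23×40 + 19×35 + 18×20 + 16×50 + 13×5 = 3310.

3310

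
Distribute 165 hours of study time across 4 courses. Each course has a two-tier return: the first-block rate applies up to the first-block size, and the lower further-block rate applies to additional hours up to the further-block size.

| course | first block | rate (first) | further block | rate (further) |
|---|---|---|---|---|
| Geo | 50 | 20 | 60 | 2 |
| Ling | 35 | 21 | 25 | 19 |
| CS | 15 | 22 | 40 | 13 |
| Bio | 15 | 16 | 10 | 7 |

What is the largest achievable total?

Order all 8 blocks by rate: CS/T1 22 > Ling/T1 21 > Geo/T1 20 > Ling/T2 19 > Bio/T1 16 > CS/T2 13 > Bio/T2 7 > Geo/T2 2.
CS/T1 (22): +15 → 150 left.
Fill Ling T1 block (35 at 21) → 115 left.
Geo/T1 (20): +50 → 65 left.
Fill Ling T2 block (25 at 19) → 40 left.
Fill Bio T1 block (15 at 16) → 25 left.
CS/T2: +25 of 40 at 13; pool empty.
Total = 22×15 + 21×35 + 20×50 + 19×25 + 16×15 + 13×25 = 3105.

3105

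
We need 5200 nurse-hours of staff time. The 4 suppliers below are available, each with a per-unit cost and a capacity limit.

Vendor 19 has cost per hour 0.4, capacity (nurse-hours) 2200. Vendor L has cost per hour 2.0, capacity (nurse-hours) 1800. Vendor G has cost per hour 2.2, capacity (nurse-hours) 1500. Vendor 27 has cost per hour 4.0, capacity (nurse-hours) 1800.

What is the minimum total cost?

Use suppliers in increasing cost order.
Vendor 19 (0.4): use full 2200 — 3000 nurse-hours to go.
Vendor L at 2.0: take all 1800 nurse-hours — 1200 still needed.
Vendor G at 2.2: take 1200 of its 1500 — requirement met.
Vendor 27: unused.
Cost = 2200×0.4 + 1800×2.0 + 1200×2.2 = 7120.

7120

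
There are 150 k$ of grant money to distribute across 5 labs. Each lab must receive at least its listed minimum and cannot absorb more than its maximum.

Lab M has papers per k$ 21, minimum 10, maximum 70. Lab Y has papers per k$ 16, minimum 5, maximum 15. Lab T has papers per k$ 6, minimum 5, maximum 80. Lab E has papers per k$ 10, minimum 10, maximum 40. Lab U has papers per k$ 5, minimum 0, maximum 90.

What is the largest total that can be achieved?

2260

Meeting every minimum uses 10+5+5+10+0 = 30 k$, leaving 120.
Highest papers per k$ first: Lab M 21 > Lab Y 16 > Lab E 10 > Lab T 6 > Lab U 5.
Lab M takes 60 more to reach its cap of 70 → 60 left.
Lab Y takes 10 more to reach its cap of 15 → 50 left.
Lab E: +30 to 40 (cap) → 20 left.
Lab T has room for 75 more but only 20 remain, so it gets 25.
Total = 21×70 + 16×15 + 6×25 + 10×40 = 2260.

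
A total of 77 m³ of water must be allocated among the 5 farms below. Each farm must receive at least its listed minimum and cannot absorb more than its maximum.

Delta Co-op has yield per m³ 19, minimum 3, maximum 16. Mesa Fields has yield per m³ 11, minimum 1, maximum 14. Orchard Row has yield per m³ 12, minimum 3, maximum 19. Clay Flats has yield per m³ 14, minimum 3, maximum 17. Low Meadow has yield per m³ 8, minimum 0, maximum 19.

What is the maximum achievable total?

1012

Meeting every minimum uses 3+1+3+3+0 = 10 m³, leaving 67.
Rank by yield per m³: Delta Co-op 19 > Clay Flats 14 > Orchard Row 12 > Mesa Fields 11 > Low Meadow 8.
Delta Co-op: +13 to 16 (cap) — 54 left.
Clay Flats: +14 to 17 (cap) — 40 left.
Give Orchard Row 16 more to hit its cap of 19 — 24 left.
Give Mesa Fields 13 more to hit its cap of 14 — 11 left.
Only 11 left; Low Meadow takes them to reach 11.
Total = 19×16 + 11×14 + 12×19 + 14×17 + 8×11 = 1012.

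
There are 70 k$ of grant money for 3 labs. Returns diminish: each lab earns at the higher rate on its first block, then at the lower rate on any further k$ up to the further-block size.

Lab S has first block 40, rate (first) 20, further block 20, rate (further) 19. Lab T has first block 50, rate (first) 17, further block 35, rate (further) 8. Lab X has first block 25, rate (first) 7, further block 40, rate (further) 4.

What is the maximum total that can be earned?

Rank every tier by rate: Lab S/tier1 20 > Lab S/tier2 19 > Lab T/tier1 17 > Lab T/tier2 8 > Lab X/tier1 7 > Lab X/tier2 4.
Fill Lab S tier1 block (40 at 20) → 30 left.
Fill Lab S tier2 block (20 at 19) → 10 left.
Lab T tier1 at 17: only 10 left, fill 10.
Total = 20×40 + 19×20 + 17×10 = 1350.

1350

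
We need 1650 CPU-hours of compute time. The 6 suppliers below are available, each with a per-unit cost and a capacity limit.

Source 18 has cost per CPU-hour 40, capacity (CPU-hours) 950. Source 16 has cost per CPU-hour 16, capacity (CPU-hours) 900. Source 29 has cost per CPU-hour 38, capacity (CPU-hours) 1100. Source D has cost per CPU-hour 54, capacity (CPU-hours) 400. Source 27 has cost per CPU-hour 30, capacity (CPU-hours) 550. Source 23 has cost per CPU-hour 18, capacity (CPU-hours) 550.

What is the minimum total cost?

Cheapest first:
Source 16 at 16: take all 900 CPU-hours → 750 still needed.
Source 23 (18): use full 550 → 200 CPU-hours to go.
Source 27 at 30: take 200 of its 550 → requirement met.
Source 29, Source 18, Source D: unused.
Cost = 900×16 + 550×18 + 200×30 = 30300.

30300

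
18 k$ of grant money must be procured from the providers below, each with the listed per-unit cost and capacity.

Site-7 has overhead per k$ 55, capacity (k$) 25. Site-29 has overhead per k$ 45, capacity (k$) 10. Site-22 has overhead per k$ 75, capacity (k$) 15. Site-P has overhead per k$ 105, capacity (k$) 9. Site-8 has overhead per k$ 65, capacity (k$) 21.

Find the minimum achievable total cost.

Cheapest first:
Site-29 at 45: take all 10 k$ ; 8 still needed.
Take 8 from Site-7 at 55 to finish.
Site-8, Site-22, Site-P: unused.
Cost = 10×45 + 8×55 = 890.

890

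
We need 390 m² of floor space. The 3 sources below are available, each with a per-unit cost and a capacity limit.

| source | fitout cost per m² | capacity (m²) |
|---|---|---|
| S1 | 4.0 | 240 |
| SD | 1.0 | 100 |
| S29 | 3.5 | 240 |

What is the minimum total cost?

1140

Fill from the cheapest source first.
SD at 1.0: take all 100 m² ; 290 still needed.
S29 (3.5): use full 240 ; 50 m² to go.
Take 50 from S1 at 4.0 to finish.
Cost = 100×1.0 + 240×3.5 + 50×4.0 = 1140.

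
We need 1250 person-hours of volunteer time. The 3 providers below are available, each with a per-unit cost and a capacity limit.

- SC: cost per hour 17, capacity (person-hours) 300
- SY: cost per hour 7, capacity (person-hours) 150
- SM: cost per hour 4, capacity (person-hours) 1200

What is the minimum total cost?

5150

Fill from the cheapest provider first.
SM at 4: take all 1200 person-hours → 50 still needed.
SY at 7: take 50 of its 150 → requirement met.
SC: unused.
Cost = 1200×4 + 50×7 = 5150.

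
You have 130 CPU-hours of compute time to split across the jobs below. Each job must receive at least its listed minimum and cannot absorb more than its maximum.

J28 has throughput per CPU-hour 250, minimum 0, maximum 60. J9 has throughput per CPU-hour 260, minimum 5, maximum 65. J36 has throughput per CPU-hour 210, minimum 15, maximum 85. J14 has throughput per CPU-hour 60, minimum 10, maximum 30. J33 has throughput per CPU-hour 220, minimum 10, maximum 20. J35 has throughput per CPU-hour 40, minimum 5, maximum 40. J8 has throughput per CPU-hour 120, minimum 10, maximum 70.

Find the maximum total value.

Meeting every minimum uses 0+5+15+10+10+5+10 = 55 CPU-hours, leaving 75.
Rank by throughput per CPU-hour: J9 260 > J28 250 > J33 220 > J36 210 > J8 120 > J14 60 > J35 40.
Give J9 60 more to hit its cap of 65 ; 15 left.
J28: +15 (room for 60) → 15. Pool exhausted.
Total = 250×15 + 260×65 + 210×15 + 60×10 + 220×10 + 40×5 + 120×10 = 28000.

28000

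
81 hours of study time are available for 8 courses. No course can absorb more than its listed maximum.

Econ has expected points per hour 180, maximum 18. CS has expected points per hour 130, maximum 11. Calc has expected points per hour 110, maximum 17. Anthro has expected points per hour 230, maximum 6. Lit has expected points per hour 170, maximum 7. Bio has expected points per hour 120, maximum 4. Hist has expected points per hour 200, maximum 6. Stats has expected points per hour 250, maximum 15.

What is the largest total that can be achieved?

Rank by expected points per hour: Stats 250 > Anthro 230 > Hist 200 > Econ 180 > Lit 170 > CS 130 > Bio 120 > Calc 110.
Stats: +15 to 15 (cap) — 66 left.
Give Anthro 6 to hit its cap of 6 — 60 left.
Hist takes 6 to reach its cap of 6 — 54 left.
Econ takes 18 to reach its cap of 18 — 36 left.
Lit: +7 to 7 (cap) — 29 left.
Give CS 11 to hit its cap of 11 — 18 left.
Bio takes 4 to reach its cap of 4 — 14 left.
Only 14 left; Calc takes them to reach 14.
Total = 180×18 + 130×11 + 110×14 + 230×6 + 170×7 + 120×4 + 200×6 + 250×15 = 14210.

14210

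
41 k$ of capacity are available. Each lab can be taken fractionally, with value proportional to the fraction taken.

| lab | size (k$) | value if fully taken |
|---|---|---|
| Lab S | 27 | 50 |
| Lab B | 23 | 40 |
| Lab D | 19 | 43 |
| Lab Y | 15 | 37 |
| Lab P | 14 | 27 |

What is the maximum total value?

93.5

Sort by value density: Lab Y 37/15≈2.47, Lab D 43/19≈2.26, Lab P 27/14≈1.93, Lab S 50/27≈1.85, Lab B 40/23≈1.74.
Take all of Lab Y (15 k$, value 37) → 26 k$ left.
Lab D: take in full, 19 k$ for value 43 → 7 left.
7 k$ left: a 7/14 share of Lab P gives 27×7/14 = 13.5.
Total value = 93.5.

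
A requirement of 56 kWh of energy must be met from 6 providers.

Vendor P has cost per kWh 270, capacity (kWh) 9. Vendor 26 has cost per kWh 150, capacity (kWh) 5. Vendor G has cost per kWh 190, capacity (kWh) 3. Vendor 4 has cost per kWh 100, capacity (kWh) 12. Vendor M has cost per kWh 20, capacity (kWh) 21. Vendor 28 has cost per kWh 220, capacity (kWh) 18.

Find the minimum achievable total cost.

6240

Cheapest first:
Vendor M (20): use full 21 → 35 kWh to go.
Take 12 from Vendor 4 at 100 → need 23 more.
Vendor 26 at 150: take all 5 kWh → 18 still needed.
Vendor G (190): use full 3 → 15 kWh to go.
Vendor 28 (220): take the remaining 15 → done.
Vendor P: unused.
Cost = 21×20 + 12×100 + 5×150 + 3×190 + 15×220 = 6240.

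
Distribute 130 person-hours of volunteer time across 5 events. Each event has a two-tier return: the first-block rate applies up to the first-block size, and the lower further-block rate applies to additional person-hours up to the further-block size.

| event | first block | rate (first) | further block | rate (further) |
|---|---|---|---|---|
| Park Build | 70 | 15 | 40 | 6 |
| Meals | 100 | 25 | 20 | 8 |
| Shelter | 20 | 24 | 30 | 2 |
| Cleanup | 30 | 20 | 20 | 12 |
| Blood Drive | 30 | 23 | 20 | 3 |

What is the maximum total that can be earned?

3210

Order all 10 blocks by rate: Meals/tier1 25 > Shelter/tier1 24 > Blood Drive/tier1 23 > Cleanup/tier1 20 > Park Build/tier1 15 > Cleanup/tier2 12 > Meals/tier2 8 > Park Build/tier2 6 > Blood Drive/tier2 3 > Shelter/tier2 2.
Meals/tier1 (25): +100 ; 30 left.
Shelter tier1 at 24: fill all 20 ; 10 left.
Blood Drive tier1 at 23: only 10 left, fill 10.
Total = 25×100 + 24×20 + 23×10 = 3210.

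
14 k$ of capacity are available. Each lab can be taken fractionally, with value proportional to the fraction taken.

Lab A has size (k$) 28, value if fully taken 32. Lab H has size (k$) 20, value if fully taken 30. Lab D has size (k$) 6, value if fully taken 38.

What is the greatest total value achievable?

Best value per unit of size first: Lab D 38/6≈6.33, Lab H 30/20≈1.5, Lab A 32/28≈1.14.
Lab D: take in full, 6 k$ for value 38 → 8 left.
Fill the last 8 k$ with part of Lab H: 8/20 of it earns 12.
Total value = 50.

50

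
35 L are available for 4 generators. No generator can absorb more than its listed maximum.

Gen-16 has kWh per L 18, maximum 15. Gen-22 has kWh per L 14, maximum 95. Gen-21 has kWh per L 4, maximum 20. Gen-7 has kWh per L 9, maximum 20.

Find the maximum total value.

550

Rank by kWh per L: Gen-16 18 > Gen-22 14 > Gen-7 9 > Gen-21 4.
Gen-16 takes 15 to reach its cap of 15 — 20 left.
Only 20 left; Gen-22 takes them to reach 20.
Total = 18×15 + 14×20 = 550.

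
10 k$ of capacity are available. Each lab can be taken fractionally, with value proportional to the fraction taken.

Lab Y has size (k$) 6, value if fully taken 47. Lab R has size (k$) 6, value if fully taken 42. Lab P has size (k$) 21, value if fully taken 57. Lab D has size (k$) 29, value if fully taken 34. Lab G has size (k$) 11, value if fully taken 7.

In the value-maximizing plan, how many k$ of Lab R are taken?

Rank by value-to-size ratio: Lab Y 47/6≈7.83, Lab R 42/6≈7, Lab P 57/21≈2.71, Lab D 34/29≈1.17, Lab G 7/11≈0.636.
Lab Y: take in full, 6 k$ for value 47 → 4 left.
Fill the last 4 k$ with part of Lab R: 4/6 of it earns 28.

4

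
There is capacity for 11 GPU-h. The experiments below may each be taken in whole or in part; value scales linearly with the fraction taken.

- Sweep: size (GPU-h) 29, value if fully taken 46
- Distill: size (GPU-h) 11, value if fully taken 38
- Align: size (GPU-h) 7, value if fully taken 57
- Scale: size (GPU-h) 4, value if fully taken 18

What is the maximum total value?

75

Best value per unit of size first: Align 57/7≈8.14, Scale 18/4≈4.5, Distill 38/11≈3.45, Sweep 46/29≈1.59.
Align: take in full, 7 GPU-h for value 57 — 4 left.
All 4 GPU-h of Scale fit (value 18) — 0 remain.
Total value = 75.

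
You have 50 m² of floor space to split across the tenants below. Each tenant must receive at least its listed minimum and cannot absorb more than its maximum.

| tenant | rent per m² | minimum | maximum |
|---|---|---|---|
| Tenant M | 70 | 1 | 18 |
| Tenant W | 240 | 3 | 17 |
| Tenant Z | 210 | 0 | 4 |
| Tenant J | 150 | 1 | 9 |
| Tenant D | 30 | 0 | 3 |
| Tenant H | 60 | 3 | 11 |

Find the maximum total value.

Meeting every minimum uses 1+3+0+1+0+3 = 8 m², leaving 42.
Highest rent per m² first: Tenant W 240 > Tenant Z 210 > Tenant J 150 > Tenant M 70 > Tenant H 60 > Tenant D 30.
Give Tenant W 14 more to hit its cap of 17 ; 28 left.
Tenant Z takes 4 more to reach its cap of 4 ; 24 left.
Tenant J takes 8 more to reach its cap of 9 ; 16 left.
Only 16 left; Tenant M takes them to reach 17.
Total = 70×17 + 240×17 + 210×4 + 150×9 + 60×3 = 7640.

7640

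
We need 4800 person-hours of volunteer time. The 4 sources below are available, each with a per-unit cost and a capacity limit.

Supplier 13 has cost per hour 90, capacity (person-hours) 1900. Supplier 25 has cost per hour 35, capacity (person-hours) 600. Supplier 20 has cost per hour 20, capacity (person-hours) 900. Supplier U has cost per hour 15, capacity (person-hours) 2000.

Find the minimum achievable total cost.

186000

Cheapest first:
Supplier U at 15: take all 2000 person-hours → 2800 still needed.
Take 900 from Supplier 20 at 20 → need 1900 more.
Supplier 25 (35): use full 600 → 1300 person-hours to go.
Supplier 13 (90): take the remaining 1300 → done.
Cost = 2000×15 + 900×20 + 600×35 + 1300×90 = 186000.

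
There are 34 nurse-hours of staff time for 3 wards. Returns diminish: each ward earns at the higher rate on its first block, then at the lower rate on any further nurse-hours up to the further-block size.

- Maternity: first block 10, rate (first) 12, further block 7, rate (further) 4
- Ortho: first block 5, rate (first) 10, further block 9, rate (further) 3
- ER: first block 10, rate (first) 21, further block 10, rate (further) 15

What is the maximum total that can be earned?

520

Order all 6 blocks by rate: ER/tier1 21 > ER/tier2 15 > Maternity/tier1 12 > Ortho/tier1 10 > Maternity/tier2 4 > Ortho/tier2 3.
ER tier1 at 21: fill all 10 — 24 left.
ER/tier2 (15): +10 — 14 left.
Fill Maternity tier1 block (10 at 12) — 4 left.
Ortho tier1 at 10: only 4 left, fill 4.
Total = 21×10 + 15×10 + 12×10 + 10×4 = 520.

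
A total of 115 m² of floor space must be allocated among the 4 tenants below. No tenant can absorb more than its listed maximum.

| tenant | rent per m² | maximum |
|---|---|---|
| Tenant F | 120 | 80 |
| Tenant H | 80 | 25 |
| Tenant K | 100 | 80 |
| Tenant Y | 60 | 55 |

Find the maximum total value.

13100

Highest rent per m² first: Tenant F 120 > Tenant K 100 > Tenant H 80 > Tenant Y 60.
Tenant F takes 80 to reach its cap of 80 → 35 left.
Tenant K has room for 80 but only 35 remain, so it gets 35.
Total = 120×80 + 100×35 = 13100.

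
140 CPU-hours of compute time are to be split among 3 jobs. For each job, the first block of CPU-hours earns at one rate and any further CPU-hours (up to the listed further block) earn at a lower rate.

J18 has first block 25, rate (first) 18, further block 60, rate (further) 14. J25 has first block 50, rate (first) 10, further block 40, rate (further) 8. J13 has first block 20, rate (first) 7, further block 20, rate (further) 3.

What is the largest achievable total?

1830

Order all 6 blocks by rate: J18/T1 18 > J18/T2 14 > J25/T1 10 > J25/T2 8 > J13/T1 7 > J13/T2 3.
J18 T1 at 18: fill all 25 → 115 left.
J18/T2 (14): +60 → 55 left.
J25/T1 (10): +50 → 5 left.
J25 T2 at 8: only 5 left, fill 5.
Total = 18×25 + 14×60 + 10×50 + 8×5 = 1830.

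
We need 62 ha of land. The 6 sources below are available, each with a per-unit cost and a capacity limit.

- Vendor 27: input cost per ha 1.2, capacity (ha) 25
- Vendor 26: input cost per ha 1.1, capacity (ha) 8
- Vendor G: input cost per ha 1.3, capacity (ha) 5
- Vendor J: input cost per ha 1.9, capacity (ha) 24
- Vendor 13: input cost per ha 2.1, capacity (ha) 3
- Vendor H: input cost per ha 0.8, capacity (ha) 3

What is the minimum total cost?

87.6

Fill from the cheapest source first.
Vendor H at 0.8: take all 3 ha → 59 still needed.
Vendor 26 at 1.1: take all 8 ha → 51 still needed.
Vendor 27 (1.2): use full 25 → 26 ha to go.
Vendor G at 1.3: take all 5 ha → 21 still needed.
Take 21 from Vendor J at 1.9 to finish.
Vendor 13: unused.
Cost = 3×0.8 + 8×1.1 + 25×1.2 + 5×1.3 + 21×1.9 = 87.6.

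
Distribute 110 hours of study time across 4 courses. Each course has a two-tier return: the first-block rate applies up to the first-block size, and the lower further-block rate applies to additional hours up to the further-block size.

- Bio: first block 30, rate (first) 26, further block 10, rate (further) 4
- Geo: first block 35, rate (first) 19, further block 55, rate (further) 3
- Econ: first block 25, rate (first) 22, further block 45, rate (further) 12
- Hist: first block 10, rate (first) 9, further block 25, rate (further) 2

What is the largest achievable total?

2235

Order all 8 blocks by rate: Bio/first 26 > Econ/first 22 > Geo/first 19 > Econ/second 12 > Hist/first 9 > Bio/second 4 > Geo/second 3 > Hist/second 2.
Bio first at 26: fill all 30 → 80 left.
Fill Econ first block (25 at 22) → 55 left.
Fill Geo first block (35 at 19) → 20 left.
Econ/second: +20 of 45 at 12; pool empty.
Total = 26×30 + 22×25 + 19×35 + 12×20 = 2235.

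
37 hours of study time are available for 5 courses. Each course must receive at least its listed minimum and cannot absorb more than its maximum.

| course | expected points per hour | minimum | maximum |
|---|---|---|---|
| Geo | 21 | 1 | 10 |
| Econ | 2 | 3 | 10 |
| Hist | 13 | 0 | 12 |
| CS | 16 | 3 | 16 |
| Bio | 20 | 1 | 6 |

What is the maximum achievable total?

Meeting every minimum uses 1+3+0+3+1 = 8 hours, leaving 29.
Order the courses by expected points per hour: Geo 21 > Bio 20 > CS 16 > Hist 13 > Econ 2.
Geo: +9 to 10 (cap) ; 20 left.
Give Bio 5 more to hit its cap of 6 ; 15 left.
Give CS 13 more to hit its cap of 16 ; 2 left.
Hist has room for 12 more but only 2 remain, so it gets 2.
Total = 21×10 + 2×3 + 13×2 + 16×16 + 20×6 = 618.

618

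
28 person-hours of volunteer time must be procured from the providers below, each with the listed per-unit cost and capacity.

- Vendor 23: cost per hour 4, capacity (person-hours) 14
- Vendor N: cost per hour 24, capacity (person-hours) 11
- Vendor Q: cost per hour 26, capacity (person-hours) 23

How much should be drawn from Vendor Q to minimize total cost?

3

Cheapest first:
Vendor 23 at 4: take all 14 person-hours → 14 still needed.
Vendor N at 24: take all 11 person-hours → 3 still needed.
Vendor Q at 26: take 3 of its 23 → requirement met.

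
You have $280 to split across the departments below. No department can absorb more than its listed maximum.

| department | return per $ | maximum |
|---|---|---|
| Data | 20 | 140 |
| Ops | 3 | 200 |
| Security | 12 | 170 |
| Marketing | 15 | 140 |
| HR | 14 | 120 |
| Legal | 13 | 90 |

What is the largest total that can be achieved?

4900

Highest return per $ first: Data 20 > Marketing 15 > HR 14 > Legal 13 > Security 12 > Ops 3.
Give Data 140 to hit its cap of 140 → 140 left.
Marketing: +140 to 140 (cap) → 0 left.
Total = 20×140 + 15×140 = 4900.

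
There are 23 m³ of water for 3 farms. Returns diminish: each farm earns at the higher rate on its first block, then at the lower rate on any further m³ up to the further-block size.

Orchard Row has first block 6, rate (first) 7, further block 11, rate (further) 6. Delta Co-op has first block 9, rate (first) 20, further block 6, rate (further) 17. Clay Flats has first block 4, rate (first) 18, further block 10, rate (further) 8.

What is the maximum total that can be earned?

386

Treat each block as its own option and order by rate: Delta Co-op/tier1 20 > Clay Flats/tier1 18 > Delta Co-op/tier2 17 > Clay Flats/tier2 8 > Orchard Row/tier1 7 > Orchard Row/tier2 6.
Delta Co-op/tier1 (20): +9 — 14 left.
Clay Flats/tier1 (18): +4 — 10 left.
Delta Co-op/tier2 (17): +6 — 4 left.
4 remain; put them into Clay Flats tier2 at 8.
Total = 20×9 + 18×4 + 17×6 + 8×4 = 386.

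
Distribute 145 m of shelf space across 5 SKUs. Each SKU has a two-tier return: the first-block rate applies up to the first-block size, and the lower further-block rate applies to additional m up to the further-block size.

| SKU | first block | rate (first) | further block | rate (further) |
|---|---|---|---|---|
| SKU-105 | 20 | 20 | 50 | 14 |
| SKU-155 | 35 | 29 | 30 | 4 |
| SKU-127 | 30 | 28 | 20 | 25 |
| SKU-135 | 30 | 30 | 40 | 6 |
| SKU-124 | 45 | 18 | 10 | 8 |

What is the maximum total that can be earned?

3835

Order all 10 blocks by rate: SKU-135/T1 30 > SKU-155/T1 29 > SKU-127/T1 28 > SKU-127/T2 25 > SKU-105/T1 20 > SKU-124/T1 18 > SKU-105/T2 14 > SKU-124/T2 8 > SKU-135/T2 6 > SKU-155/T2 4.
SKU-135 T1 at 30: fill all 30 ; 115 left.
SKU-155 T1 at 29: fill all 35 ; 80 left.
SKU-127 T1 at 28: fill all 30 ; 50 left.
SKU-127 T2 at 25: fill all 20 ; 30 left.
SKU-105/T1 (20): +20 ; 10 left.
10 remain; put them into SKU-124 T1 at 18.
Total = 30×30 + 29×35 + 28×30 + 25×20 + 20×20 + 18×10 = 3835.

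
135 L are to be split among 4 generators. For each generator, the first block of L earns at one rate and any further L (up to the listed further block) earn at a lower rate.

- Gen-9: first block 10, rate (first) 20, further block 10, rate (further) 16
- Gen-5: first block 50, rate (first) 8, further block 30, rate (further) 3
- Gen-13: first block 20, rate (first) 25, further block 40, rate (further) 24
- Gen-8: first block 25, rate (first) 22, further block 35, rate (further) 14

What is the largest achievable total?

2790

Order all 8 blocks by rate: Gen-13/first 25 > Gen-13/second 24 > Gen-8/first 22 > Gen-9/first 20 > Gen-9/second 16 > Gen-8/second 14 > Gen-5/first 8 > Gen-5/second 3.
Gen-13 first at 25: fill all 20 → 115 left.
Gen-13 second at 24: fill all 40 → 75 left.
Gen-8/first (22): +25 → 50 left.
Fill Gen-9 first block (10 at 20) → 40 left.
Fill Gen-9 second block (10 at 16) → 30 left.
Gen-8/second: +30 of 35 at 14; pool empty.
Total = 25×20 + 24×40 + 22×25 + 20×10 + 16×10 + 14×30 = 2790.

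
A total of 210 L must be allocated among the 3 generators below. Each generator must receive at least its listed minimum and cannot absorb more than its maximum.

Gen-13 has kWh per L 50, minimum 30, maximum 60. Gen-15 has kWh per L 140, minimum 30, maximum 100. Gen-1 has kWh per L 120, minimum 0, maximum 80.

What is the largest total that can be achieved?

25100

Meeting every minimum uses 30+30+0 = 60 L, leaving 150.
Rank by kWh per L: Gen-15 140 > Gen-1 120 > Gen-13 50.
Gen-15: +70 to 100 (cap) → 80 left.
Gen-1: +80 to 80 (cap) → 0 left.
Total = 50×30 + 140×100 + 120×80 = 25100.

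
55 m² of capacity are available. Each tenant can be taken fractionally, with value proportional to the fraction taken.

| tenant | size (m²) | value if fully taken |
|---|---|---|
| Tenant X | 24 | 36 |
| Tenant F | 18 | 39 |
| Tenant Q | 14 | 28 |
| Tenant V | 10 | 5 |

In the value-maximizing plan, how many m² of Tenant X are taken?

Rank by value-to-size ratio: Tenant F 39/18≈2.17, Tenant Q 28/14≈2, Tenant X 36/24≈1.5, Tenant V 5/10≈0.5.
All 18 m² of Tenant F fit (value 39) → 37 remain.
Tenant Q: take in full, 14 m² for value 28 → 23 left.
Fill the last 23 m² with part of Tenant X: 23/24 of it earns 34.5.

23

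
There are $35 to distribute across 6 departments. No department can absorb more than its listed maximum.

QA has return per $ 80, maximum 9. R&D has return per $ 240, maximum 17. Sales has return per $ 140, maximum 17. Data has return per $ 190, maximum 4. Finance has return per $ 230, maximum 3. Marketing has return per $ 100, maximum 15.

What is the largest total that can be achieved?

7070

Rank by return per $: R&D 240 > Finance 230 > Data 190 > Sales 140 > Marketing 100 > QA 80.
R&D takes 17 to reach its cap of 17 → 18 left.
Give Finance 3 to hit its cap of 3 → 15 left.
Give Data 4 to hit its cap of 4 → 11 left.
Sales: +11 (room for 17) → 11. Pool exhausted.
Total = 240×17 + 140×11 + 190×4 + 230×3 = 7070.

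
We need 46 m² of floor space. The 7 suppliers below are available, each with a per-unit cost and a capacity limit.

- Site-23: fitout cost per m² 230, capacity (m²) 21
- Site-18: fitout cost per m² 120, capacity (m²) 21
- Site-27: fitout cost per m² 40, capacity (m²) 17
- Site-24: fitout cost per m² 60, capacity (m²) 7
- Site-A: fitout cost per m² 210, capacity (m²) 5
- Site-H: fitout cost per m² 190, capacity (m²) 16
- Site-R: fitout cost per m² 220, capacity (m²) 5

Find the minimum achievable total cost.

Cheapest first:
Site-27 (40): use full 17 ; 29 m² to go.
Take 7 from Site-24 at 60 ; need 22 more.
Take 21 from Site-18 at 120 ; need 1 more.
Take 1 from Site-H at 190 to finish.
Site-A, Site-R, Site-23: unused.
Cost = 17×40 + 7×60 + 21×120 + 1×190 = 3810.

3810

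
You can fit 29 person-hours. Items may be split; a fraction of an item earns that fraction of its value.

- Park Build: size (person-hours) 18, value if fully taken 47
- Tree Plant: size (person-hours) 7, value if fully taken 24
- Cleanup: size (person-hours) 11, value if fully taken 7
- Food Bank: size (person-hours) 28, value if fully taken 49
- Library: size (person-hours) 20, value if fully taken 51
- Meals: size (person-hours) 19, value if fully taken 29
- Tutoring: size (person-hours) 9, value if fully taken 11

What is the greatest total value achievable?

81.2

Rank by value-to-size ratio: Tree Plant 24/7≈3.43, Park Build 47/18≈2.61, Library 51/20≈2.55, Food Bank 49/28≈1.75, Meals 29/19≈1.53, Tutoring 11/9≈1.22, Cleanup 7/11≈0.636.
Take all of Tree Plant (7 person-hours, value 24) ; 22 person-hours left.
Take all of Park Build (18 person-hours, value 47) ; 4 person-hours left.
Fill the last 4 person-hours with part of Library: 4/20 of it earns 10.2.
Total value = 81.2.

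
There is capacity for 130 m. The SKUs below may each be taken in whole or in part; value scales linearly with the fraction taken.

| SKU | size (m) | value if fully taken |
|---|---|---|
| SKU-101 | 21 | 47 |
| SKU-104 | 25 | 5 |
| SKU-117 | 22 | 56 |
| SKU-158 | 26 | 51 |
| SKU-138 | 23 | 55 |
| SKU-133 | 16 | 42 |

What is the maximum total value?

Rank by value-to-size ratio: SKU-133 42/16≈2.62, SKU-117 56/22≈2.55, SKU-138 55/23≈2.39, SKU-101 47/21≈2.24, SKU-158 51/26≈1.96, SKU-104 5/25≈0.2.
SKU-133: take in full, 16 m for value 42 ; 114 left.
SKU-117: take in full, 22 m for value 56 ; 92 left.
Take all of SKU-138 (23 m, value 55) ; 69 m left.
Take all of SKU-101 (21 m, value 47) ; 48 m left.
All 26 m of SKU-158 fit (value 51) ; 22 remain.
22 m left: a 22/25 share of SKU-104 gives 5×22/25 = 4.4.
Total value = 255.4.

255.4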